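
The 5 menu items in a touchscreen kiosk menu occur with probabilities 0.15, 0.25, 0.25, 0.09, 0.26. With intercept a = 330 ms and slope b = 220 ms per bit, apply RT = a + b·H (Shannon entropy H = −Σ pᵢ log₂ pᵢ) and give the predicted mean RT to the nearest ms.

820 ms

H = 0.15·log₂(1/0.15) + 0.25·log₂(1/0.25) + 0.25·log₂(1/0.25) + 0.09·log₂(1/0.09) + 0.26·log₂(1/0.26) = 2.2285 bits.
RT = 330 + 220 × 2.2285 = 820.27 ms.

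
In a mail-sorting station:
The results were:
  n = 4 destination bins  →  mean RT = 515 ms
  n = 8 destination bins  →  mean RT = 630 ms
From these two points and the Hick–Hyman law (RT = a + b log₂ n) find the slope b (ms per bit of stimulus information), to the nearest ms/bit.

115 ms/bit

b = (RT₂ − RT₁)/(log₂ n₂ − log₂ n₁) = (630 − 515)/(3 − 2) = 115 ms/bit.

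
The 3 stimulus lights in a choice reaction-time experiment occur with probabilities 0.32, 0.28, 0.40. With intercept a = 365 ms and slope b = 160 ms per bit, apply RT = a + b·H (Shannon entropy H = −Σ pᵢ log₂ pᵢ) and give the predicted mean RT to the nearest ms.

Entropy contributions −pᵢ log₂ pᵢ: 0.5260, 0.5142, 0.5288; sum H = 1.5690 bits.
RT = a + bH = 365 + 160·1.5690 = 616.04 ms.

616 ms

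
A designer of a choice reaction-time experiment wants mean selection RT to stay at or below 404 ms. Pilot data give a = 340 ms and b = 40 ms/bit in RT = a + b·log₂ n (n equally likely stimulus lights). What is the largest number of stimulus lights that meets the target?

3

Information budget: (404 − 340)/40 = 1.6000 bits, so n ≤ 2^1.6000 = 3.031 → at most 3.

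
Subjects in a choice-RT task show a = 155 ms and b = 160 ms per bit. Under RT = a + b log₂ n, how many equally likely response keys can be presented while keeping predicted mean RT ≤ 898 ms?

24

Information budget: (898 − 155)/160 = 4.6437 bits, so n ≤ 2^4.6437 = 24.998 → at most 24.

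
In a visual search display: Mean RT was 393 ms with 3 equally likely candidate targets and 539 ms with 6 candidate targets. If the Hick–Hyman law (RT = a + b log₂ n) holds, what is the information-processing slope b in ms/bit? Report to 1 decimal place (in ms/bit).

Slope: b = (539 − 393) / (log₂ 6 − log₂ 3) = 146/1.0000 = 146.000 ms/bit.

146.0 ms/bit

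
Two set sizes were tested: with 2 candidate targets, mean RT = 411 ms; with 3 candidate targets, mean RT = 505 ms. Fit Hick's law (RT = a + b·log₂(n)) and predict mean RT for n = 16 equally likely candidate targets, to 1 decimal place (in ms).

Solve the two-equation system in a and b:
  b = (505 − 411) / (log₂ 3 − log₂ 2) = 94 / (1.5850 − 1) = 160.694 ms/bit
  a = 411 − 160.694 × 1 = 250.306 ms
Then RT(16) = 250.306 + 160.694 × log₂ 16 = 250.306 + 160.694 × 4 ≈ 893.082 ms.

893.1 ms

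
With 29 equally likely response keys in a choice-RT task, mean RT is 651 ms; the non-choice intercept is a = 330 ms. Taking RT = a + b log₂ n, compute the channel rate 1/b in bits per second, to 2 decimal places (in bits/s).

b = (651 − 330)/log₂ 29 = 321/4.8580 = 66.077 ms per bit = 0.06608 s/bit; the reciprocal is 15.134 bits/s.

15.13 bits/s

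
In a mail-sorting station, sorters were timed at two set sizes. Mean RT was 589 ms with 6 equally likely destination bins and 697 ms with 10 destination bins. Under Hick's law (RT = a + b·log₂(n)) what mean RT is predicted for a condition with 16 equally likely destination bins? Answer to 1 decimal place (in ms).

796.4 ms

Fit slope and intercept:
  b = (697 − 589) / (log₂ 10 − log₂ 6) = 108 / (3.3219 − 2.5850) = 146.547 ms/bit
  a = 589 − 146.547 × 2.5850 = 210.182 ms
Then RT(16) = 210.182 + 146.547 × log₂ 16 = 210.182 + 146.547 × 4 ≈ 796.369 ms.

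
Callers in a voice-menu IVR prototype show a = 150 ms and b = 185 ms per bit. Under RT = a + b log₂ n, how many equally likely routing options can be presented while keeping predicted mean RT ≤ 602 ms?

5

185·log₂ n ≤ 602 − 150 = 452, giving log₂ n ≤ 2.4432 and n ≤ 5.439. The largest whole number is 5.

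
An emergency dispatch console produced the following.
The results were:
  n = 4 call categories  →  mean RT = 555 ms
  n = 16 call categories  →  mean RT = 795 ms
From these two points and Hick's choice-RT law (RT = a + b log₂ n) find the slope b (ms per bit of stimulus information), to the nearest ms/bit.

b = (RT₂ − RT₁)/(log₂ n₂ − log₂ n₁) = (795 − 555)/(4 − 2) = 120 ms/bit.

120 ms/bit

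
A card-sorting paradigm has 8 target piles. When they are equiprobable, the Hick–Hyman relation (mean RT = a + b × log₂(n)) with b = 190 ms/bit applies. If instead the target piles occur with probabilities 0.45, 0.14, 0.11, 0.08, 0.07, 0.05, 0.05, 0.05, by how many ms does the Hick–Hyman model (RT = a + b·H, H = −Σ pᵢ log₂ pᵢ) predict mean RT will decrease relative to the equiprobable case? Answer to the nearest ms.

Equiprobable entropy H₀ = log₂ 8 = 3.0000 bits.
Skewed entropy H = −Σ pᵢ log₂ pᵢ = 2.4742 bits.
ΔRT = b·(H₀ − H) = 190 × 0.5258 = 99.91 ms.

100 ms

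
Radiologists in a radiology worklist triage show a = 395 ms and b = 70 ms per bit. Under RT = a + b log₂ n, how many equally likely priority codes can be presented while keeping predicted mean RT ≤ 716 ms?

Information budget: (716 − 395)/70 = 4.5857 bits, so n ≤ 2^4.5857 = 24.013 → at most 24.

24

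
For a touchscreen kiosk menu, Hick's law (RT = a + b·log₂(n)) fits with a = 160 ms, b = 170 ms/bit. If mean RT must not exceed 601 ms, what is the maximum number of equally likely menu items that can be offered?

6

Information budget: (601 − 160)/170 = 2.5941 bits, so n ≤ 2^2.5941 = 6.038 → at most 6.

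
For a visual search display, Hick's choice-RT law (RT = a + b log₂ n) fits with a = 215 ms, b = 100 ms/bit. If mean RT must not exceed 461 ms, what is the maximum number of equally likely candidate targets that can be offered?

5

Set 215 + 100·log₂ n ≤ 461 → log₂ n ≤ (461 − 215)/100 = 2.4600.
So n ≤ 2^2.4600 = 5.502; the largest integer n is 5.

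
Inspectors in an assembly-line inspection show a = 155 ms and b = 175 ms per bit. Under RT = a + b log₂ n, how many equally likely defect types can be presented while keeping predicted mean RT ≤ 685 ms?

8

Set 155 + 175·log₂ n ≤ 685 → log₂ n ≤ (685 − 155)/175 = 3.0286.
So n ≤ 2^3.0286 = 8.160; the largest integer n is 8.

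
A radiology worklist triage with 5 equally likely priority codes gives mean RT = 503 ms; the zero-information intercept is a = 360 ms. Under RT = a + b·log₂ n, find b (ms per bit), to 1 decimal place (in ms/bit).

log₂(5) = 2.3219 bits.
b = (RT − a)/log₂ n = (503 − 360) / 2.3219 = 61.587 ms/bit.

61.6 ms/bit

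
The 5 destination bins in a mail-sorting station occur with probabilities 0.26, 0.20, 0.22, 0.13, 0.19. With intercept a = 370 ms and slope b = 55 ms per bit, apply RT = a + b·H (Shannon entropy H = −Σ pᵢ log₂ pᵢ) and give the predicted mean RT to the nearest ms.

Entropy contributions −pᵢ log₂ pᵢ: 0.5053, 0.4644, 0.4806, 0.3826, 0.4552; sum H = 2.2881 bits.
RT = a + bH = 370 + 55·2.2881 = 495.85 ms.

496 ms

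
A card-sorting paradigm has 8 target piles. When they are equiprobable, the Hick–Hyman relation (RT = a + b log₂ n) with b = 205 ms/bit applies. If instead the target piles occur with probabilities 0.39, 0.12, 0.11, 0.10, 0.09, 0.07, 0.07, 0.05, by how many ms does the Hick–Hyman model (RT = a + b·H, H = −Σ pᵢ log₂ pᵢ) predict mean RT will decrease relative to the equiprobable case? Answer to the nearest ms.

73 ms

Equiprobable entropy H₀ = log₂ 8 = 3.0000 bits.
Skewed entropy H = −Σ pᵢ log₂ pᵢ = 2.6452 bits.
ΔRT = b·(H₀ − H) = 205 × 0.3548 = 72.73 ms.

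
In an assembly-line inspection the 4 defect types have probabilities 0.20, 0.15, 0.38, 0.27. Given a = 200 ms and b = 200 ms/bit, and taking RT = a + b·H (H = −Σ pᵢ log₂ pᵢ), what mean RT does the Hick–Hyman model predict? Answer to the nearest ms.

583 ms

H = 0.20·log₂(1/0.20) + 0.15·log₂(1/0.15) + 0.38·log₂(1/0.38) + 0.27·log₂(1/0.27) = 1.9154 bits.
RT = 200 + 200 × 1.9154 = 583.08 ms.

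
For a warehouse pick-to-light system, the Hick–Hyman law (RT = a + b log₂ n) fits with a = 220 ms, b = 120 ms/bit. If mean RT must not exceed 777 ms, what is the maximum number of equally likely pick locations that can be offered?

24

Information budget: (777 − 220)/120 = 4.6417 bits, so n ≤ 2^4.6417 = 24.962 → at most 24.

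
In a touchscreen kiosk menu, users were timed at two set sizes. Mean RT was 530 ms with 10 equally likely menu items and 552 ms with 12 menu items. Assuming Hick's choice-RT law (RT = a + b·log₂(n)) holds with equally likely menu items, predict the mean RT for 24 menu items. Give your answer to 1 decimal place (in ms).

Fit slope and intercept:
  b = (552 − 530) / (log₂ 12 − log₂ 10) = 22 / (3.5850 − 3.3219) = 83.639 ms/bit
  a = 530 − 83.639 × 3.3219 = 252.156 ms
Then RT(24) = 252.156 + 83.639 × log₂ 24 = 252.156 + 83.639 × 4.5850 ≈ 635.639 ms.

635.6 ms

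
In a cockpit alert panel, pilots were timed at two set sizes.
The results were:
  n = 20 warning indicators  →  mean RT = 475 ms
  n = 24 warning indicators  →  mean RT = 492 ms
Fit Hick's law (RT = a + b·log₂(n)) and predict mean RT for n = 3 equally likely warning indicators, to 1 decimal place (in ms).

298.1 ms

RT is linear in log₂ n, so two points fix the line:
  b = (492 − 475) / (log₂ 24 − log₂ 20) = 17 / (4.5850 − 4.3219) = 64.630 ms/bit
  a = 475 − 64.630 × 4.3219 = 195.672 ms
Then RT(3) = 195.672 + 64.630 × log₂ 3 = 195.672 + 64.630 × 1.5850 ≈ 298.109 ms.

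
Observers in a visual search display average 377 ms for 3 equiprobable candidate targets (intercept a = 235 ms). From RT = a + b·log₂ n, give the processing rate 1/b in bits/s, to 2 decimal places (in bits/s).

11.16 bits/s

b = (377 − 235)/log₂ 3 = 142/1.5850 = 89.592 ms per bit = 0.08959 s/bit; the reciprocal is 11.162 bits/s.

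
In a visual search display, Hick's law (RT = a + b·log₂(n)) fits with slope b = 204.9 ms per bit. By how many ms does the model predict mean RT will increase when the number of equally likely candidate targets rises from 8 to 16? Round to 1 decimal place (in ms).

204.9 ms

The intercept a cancels: ΔRT = b·(log₂ n₂ − log₂ n₁) = b·log₂(n₂/n₁).
log₂(16) − log₂(8) = log₂(16/8) = log₂(2) = 1.
ΔRT = 204.9 × 1.0000 = 204.900 ms.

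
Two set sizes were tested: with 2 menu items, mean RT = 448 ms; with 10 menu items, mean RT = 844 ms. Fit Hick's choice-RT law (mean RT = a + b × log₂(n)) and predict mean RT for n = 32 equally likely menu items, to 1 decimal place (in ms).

1130.2 ms

With log₂ n on the abscissa the relation is linear; from the two conditions:
  b = (844 − 448) / (log₂ 10 − log₂ 2) = 396 / (3.3219 − 1) = 170.548 ms/bit
  a = 448 − 170.548 × 1 = 277.452 ms
Then RT(32) = 277.452 + 170.548 × log₂ 32 = 277.452 + 170.548 × 5 ≈ 1130.192 ms.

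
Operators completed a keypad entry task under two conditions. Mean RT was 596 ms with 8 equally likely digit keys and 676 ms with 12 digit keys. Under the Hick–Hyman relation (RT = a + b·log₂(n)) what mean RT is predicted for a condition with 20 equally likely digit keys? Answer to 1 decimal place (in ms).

776.8 ms

With log₂ n on the abscissa the relation is linear; from the two conditions:
  b = (676 − 596) / (log₂ 12 − log₂ 8) = 80 / (3.5850 − 3) = 136.761 ms/bit
  a = 596 − 136.761 × 3 = 185.717 ms
Then RT(20) = 185.717 + 136.761 × log₂ 20 = 185.717 + 136.761 × 4.3219 ≈ 776.788 ms.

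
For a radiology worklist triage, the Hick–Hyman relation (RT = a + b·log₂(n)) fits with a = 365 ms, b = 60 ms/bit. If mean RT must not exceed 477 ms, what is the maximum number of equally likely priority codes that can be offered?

60·log₂ n ≤ 477 − 365 = 112, giving log₂ n ≤ 1.8667 and n ≤ 3.647. The largest whole number is 3.

3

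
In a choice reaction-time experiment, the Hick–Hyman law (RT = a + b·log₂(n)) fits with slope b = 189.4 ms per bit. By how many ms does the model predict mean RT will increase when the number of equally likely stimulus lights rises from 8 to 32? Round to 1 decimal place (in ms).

378.8 ms

Only the slope matters, since a is common to both: ΔRT = b·log₂(n₂/n₁).
log₂(32) − log₂(8) = log₂(32/8) = log₂(4) = 2.
ΔRT = 189.4 × 2.0000 = 378.800 ms.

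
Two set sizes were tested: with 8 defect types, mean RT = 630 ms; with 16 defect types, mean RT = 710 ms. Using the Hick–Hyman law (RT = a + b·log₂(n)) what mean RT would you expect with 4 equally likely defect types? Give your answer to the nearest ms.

Fit slope and intercept:
  b = (710 − 630) / (log₂ 16 − log₂ 8) = 80 / (4 − 3) = 80 ms/bit
  a = 630 − 80 × 3 = 390 ms
Then RT(4) = 390 + 80 × log₂ 4 = 390 + 80 × 2 ≈ 550.000 ms.

550 ms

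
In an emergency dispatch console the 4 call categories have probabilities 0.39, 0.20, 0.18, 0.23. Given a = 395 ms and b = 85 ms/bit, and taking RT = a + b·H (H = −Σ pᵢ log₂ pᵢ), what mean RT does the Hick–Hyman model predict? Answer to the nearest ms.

559 ms

H = 0.39·log₂(1/0.39) + 0.20·log₂(1/0.20) + 0.18·log₂(1/0.18) + 0.23·log₂(1/0.23) = 1.9272 bits.
RT = 395 + 85 × 1.9272 = 558.81 ms.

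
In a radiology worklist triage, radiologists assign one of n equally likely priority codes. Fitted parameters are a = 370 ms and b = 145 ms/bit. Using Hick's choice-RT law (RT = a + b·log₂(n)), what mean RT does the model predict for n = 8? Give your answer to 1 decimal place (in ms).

log₂(8) = 3 bits, so RT = 370 + 145 × 3 ≈ 805.000 ms.

805.0 ms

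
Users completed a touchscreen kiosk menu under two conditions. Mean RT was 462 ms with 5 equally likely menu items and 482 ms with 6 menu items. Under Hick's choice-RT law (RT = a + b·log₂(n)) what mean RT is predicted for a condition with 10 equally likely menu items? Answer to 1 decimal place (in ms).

538.0 ms

With log₂ n on the abscissa the relation is linear; from the two conditions:
  b = (482 − 462) / (log₂ 6 − log₂ 5) = 20 / (2.5850 − 2.3219) = 76.036 ms/bit
  a = 462 − 76.036 × 2.3219 = 285.451 ms
Then RT(10) = 285.451 + 76.036 × log₂ 10 = 285.451 + 76.036 × 3.3219 ≈ 538.036 ms.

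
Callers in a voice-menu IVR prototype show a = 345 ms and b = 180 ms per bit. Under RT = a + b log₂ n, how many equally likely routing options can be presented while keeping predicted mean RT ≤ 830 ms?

Information budget: (830 − 345)/180 = 2.6944 bits, so n ≤ 2^2.6944 = 6.473 → at most 6.

6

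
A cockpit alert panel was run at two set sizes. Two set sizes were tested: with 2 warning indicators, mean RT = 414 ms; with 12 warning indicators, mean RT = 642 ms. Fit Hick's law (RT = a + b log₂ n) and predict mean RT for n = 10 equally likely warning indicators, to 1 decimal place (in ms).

618.8 ms

Fit slope and intercept:
  b = (642 − 414) / (log₂ 12 − log₂ 2) = 228 / (3.5850 − 1) = 88.202 ms/bit
  a = 414 − 88.202 × 1 = 325.798 ms
Then RT(10) = 325.798 + 88.202 × log₂ 10 = 325.798 + 88.202 × 3.3219 ≈ 618.800 ms.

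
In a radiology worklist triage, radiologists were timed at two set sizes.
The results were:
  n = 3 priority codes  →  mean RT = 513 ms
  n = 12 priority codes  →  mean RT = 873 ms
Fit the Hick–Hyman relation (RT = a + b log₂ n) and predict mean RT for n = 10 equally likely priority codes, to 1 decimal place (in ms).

With log₂ n on the abscissa the relation is linear; from the two conditions:
  b = (873 − 513) / (log₂ 12 − log₂ 3) = 360 / (3.5850 − 1.5850) = 180.000 ms/bit
  a = 513 − 180.000 × 1.5850 = 227.707 ms
Then RT(10) = 227.707 + 180.000 × log₂ 10 = 227.707 + 180.000 × 3.3219 ≈ 825.654 ms.

825.7 ms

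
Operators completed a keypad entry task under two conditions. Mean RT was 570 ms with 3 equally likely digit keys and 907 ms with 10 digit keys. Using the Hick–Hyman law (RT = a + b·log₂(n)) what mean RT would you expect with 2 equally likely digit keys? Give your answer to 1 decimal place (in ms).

456.5 ms

With log₂ n on the abscissa the relation is linear; from the two conditions:
  b = (907 − 570) / (log₂ 10 − log₂ 3) = 337 / (3.3219 − 1.5850) = 194.017 ms/bit
  a = 570 − 194.017 × 1.5850 = 262.491 ms
Then RT(2) = 262.491 + 194.017 × log₂ 2 = 262.491 + 194.017 × 1 ≈ 456.508 ms.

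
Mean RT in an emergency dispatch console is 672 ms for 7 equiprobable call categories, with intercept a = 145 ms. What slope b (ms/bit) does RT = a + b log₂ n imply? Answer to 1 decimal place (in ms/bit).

log₂(7) = 2.8074 bits.
b = (RT − a)/log₂ n = (672 − 145) / 2.8074 = 187.721 ms/bit.

187.7 ms/bit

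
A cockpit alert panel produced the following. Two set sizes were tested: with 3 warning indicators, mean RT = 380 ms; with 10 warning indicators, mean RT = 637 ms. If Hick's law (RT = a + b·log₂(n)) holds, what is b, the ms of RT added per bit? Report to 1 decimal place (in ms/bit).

148.0 ms/bit

b = (RT₂ − RT₁)/(log₂ n₂ − log₂ n₁) = (637 − 380)/(3.3219 − 1.5850) = 147.959 ms/bit.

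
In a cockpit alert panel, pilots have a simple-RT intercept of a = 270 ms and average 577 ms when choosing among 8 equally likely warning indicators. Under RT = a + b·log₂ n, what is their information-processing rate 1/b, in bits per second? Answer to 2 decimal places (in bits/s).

9.77 bits/s

Choice component = 577 − 270 = 307 ms over log₂(8) = 3 bits.
b = 307 / 3 = 102.333 ms/bit, so 1/b = 9.772 bits/s.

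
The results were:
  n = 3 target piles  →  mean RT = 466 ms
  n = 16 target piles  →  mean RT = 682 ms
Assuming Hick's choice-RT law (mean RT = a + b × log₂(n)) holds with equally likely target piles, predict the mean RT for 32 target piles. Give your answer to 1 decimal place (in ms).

771.4 ms

With log₂ n on the abscissa the relation is linear; from the two conditions:
  b = (682 − 466) / (log₂ 16 − log₂ 3) = 216 / (4 − 1.5850) = 89.440 ms/bit
  a = 466 − 89.440 × 1.5850 = 324.242 ms
Then RT(32) = 324.242 + 89.440 × log₂ 32 = 324.242 + 89.440 × 5 ≈ 771.440 ms.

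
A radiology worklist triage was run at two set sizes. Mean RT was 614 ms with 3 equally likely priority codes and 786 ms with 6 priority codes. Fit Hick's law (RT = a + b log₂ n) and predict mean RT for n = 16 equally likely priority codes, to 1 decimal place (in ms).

1029.4 ms

Fit slope and intercept:
  b = (786 − 614) / (log₂ 6 − log₂ 3) = 172 / (2.5850 − 1.5850) = 172.000 ms/bit
  a = 614 − 172.000 × 1.5850 = 341.386 ms
Then RT(16) = 341.386 + 172.000 × log₂ 16 = 341.386 + 172.000 × 4 ≈ 1029.386 ms.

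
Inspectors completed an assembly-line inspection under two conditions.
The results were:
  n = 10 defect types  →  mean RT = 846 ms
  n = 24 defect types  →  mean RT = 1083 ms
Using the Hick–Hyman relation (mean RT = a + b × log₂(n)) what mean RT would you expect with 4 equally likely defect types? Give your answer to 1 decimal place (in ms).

597.9 ms

With log₂ n on the abscissa the relation is linear; from the two conditions:
  b = (1083 − 846) / (log₂ 24 − log₂ 10) = 237 / (4.5850 − 3.3219) = 187.643 ms/bit
  a = 846 − 187.643 × 3.3219 = 222.662 ms
Then RT(4) = 222.662 + 187.643 × log₂ 4 = 222.662 + 187.643 × 2 ≈ 597.949 ms.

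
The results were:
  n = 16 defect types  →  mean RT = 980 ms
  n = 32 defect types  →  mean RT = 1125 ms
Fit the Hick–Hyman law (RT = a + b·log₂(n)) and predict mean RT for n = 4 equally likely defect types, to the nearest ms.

690 ms

With log₂ n on the abscissa the relation is linear; from the two conditions:
  b = (1125 − 980) / (log₂ 32 − log₂ 16) = 145 / (5 − 4) = 145 ms/bit
  a = 980 − 145 × 4 = 400 ms
Then RT(4) = 400 + 145 × log₂ 4 = 400 + 145 × 2 ≈ 690.000 ms.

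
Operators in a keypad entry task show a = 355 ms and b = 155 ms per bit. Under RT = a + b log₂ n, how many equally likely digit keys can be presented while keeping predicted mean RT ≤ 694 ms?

4

155·log₂ n ≤ 694 − 355 = 339, giving log₂ n ≤ 2.1871 and n ≤ 4.554. The largest whole number is 4.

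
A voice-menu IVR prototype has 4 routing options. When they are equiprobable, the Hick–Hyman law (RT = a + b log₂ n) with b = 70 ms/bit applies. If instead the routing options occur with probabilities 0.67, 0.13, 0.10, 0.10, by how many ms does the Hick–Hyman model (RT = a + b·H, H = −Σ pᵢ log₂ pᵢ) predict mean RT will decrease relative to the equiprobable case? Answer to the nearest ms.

40 ms

The RT saving is b·ΔH. Equiprobable H₀ = log₂(4) = 2.0000 bits; with the given probabilities H = 1.4341 bits.
b·(H₀ − H) = 70 × (2.0000 − 1.4341) = 39.61 ms.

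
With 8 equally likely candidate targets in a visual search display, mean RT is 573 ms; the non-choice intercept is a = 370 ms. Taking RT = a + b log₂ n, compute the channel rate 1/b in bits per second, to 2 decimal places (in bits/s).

14.78 bits/s

b = (573 − 370)/log₂ 8 = 203/3 = 67.667 ms per bit = 0.06767 s/bit; the reciprocal is 14.778 bits/s.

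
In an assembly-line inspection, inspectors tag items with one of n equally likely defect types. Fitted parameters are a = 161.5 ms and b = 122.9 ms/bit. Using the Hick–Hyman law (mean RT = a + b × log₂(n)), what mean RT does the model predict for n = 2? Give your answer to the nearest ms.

log₂(2) = 1 bits, so RT = 161.5 + 122.9 × 1 ≈ 284.400 ms.

284 ms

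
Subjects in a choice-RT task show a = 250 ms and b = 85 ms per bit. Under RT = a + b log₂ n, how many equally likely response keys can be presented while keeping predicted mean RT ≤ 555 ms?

12

Set 250 + 85·log₂ n ≤ 555 → log₂ n ≤ (555 − 250)/85 = 3.5882.
So n ≤ 2^3.5882 = 12.027; the largest integer n is 12.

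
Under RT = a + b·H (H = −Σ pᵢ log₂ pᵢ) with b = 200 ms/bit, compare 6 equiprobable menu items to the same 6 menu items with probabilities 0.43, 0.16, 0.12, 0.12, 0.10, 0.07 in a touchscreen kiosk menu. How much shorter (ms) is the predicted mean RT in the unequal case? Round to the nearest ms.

Equiprobable entropy H₀ = log₂ 6 = 2.5850 bits.
Skewed entropy H = −Σ pᵢ log₂ pᵢ = 2.2815 bits.
ΔRT = b·(H₀ − H) = 200 × 0.3035 = 60.70 ms.

61 ms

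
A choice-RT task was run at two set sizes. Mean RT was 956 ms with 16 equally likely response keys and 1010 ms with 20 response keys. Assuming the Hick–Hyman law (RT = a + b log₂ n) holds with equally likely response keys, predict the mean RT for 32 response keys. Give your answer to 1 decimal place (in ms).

1123.7 ms

Fit slope and intercept:
  b = (1010 − 956) / (log₂ 20 − log₂ 16) = 54 / (4.3219 − 4) = 167.739 ms/bit
  a = 956 − 167.739 × 4 = 285.043 ms
Then RT(32) = 285.043 + 167.739 × log₂ 32 = 285.043 + 167.739 × 5 ≈ 1123.739 ms.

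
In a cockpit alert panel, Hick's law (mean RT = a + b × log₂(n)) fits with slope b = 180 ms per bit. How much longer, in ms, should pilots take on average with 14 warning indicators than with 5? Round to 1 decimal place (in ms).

267.4 ms

Only the slope matters, since a is common to both: ΔRT = b·log₂(n₂/n₁).
log₂(14) − log₂(5) = 3.8074 − 2.3219 = 1.4854.
ΔRT = 180 × 1.4854 = 267.377 ms.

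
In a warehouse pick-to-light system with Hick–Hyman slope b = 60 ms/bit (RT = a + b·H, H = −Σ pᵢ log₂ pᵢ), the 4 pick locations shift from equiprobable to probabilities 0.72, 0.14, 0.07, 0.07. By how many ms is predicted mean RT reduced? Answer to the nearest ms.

Equiprobable entropy H₀ = log₂ 4 = 2.0000 bits.
Skewed entropy H = −Σ pᵢ log₂ pᵢ = 1.2755 bits.
ΔRT = b·(H₀ − H) = 60 × 0.7245 = 43.47 ms.

43 ms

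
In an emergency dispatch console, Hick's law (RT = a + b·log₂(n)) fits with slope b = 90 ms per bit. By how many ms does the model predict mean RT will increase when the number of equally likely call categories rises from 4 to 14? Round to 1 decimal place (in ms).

162.7 ms

The intercept a cancels: ΔRT = b·(log₂ n₂ − log₂ n₁) = b·log₂(n₂/n₁).
log₂(14) − log₂(4) = 3.8074 − 2 = 1.8074.
ΔRT = 90 × 1.8074 = 162.662 ms.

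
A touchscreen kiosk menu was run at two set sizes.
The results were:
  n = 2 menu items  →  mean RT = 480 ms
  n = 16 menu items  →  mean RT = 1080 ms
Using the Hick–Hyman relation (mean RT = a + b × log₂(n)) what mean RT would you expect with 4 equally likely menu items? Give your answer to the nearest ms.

Fit slope and intercept:
  b = (1080 − 480) / (log₂ 16 − log₂ 2) = 600 / (4 − 1) = 200 ms/bit
  a = 480 − 200 × 1 = 280 ms
Then RT(4) = 280 + 200 × log₂ 4 = 280 + 200 × 2 ≈ 680.000 ms.

680 ms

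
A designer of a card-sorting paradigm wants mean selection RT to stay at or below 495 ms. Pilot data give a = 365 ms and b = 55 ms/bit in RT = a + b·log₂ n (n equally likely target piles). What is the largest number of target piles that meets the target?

Set 365 + 55·log₂ n ≤ 495 → log₂ n ≤ (495 − 365)/55 = 2.3636.
So n ≤ 2^2.3636 = 5.147; the largest integer n is 5.

5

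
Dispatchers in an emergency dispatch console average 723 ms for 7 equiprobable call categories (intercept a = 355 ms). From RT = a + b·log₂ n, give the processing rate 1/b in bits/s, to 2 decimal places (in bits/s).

7.63 bits/s

Choice component = 723 − 355 = 368 ms over log₂(7) = 2.8074 bits.
b = 368 / 2.8074 = 131.084 ms/bit, so 1/b = 7.629 bits/s.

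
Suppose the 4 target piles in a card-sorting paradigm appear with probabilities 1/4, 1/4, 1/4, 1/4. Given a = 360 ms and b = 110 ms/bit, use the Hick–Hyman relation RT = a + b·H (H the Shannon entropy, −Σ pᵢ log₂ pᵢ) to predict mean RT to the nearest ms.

Each term −pᵢ log₂ pᵢ: 0.25·2 + 0.25·2 + 0.25·2 + 0.25·2; summed, H = 2.000 bits.
Mean RT = a + bH = 360 + 110·2.000 = 580.00 ms.

580 ms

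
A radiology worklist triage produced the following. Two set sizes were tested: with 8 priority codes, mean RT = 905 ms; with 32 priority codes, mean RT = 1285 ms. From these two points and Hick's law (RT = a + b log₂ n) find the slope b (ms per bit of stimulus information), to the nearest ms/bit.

b = (RT₂ − RT₁)/(log₂ n₂ − log₂ n₁) = (1285 − 905)/(5 − 3) = 190 ms/bit.

190 ms/bit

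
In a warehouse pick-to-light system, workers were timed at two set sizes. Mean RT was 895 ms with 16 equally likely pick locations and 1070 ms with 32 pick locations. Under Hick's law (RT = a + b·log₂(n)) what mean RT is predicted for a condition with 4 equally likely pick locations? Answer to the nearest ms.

Fit slope and intercept:
  b = (1070 − 895) / (log₂ 32 − log₂ 16) = 175 / (5 − 4) = 175 ms/bit
  a = 895 − 175 × 4 = 195 ms
Then RT(4) = 195 + 175 × log₂ 4 = 195 + 175 × 2 ≈ 545.000 ms.

545 ms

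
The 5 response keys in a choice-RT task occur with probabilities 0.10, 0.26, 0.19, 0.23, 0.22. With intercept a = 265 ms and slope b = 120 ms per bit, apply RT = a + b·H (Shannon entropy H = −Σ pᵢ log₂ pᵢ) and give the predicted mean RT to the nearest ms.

H = 0.10·log₂(1/0.10) + 0.26·log₂(1/0.26) + 0.19·log₂(1/0.19) + 0.23·log₂(1/0.23) + 0.22·log₂(1/0.22) = 2.2609 bits.
RT = 265 + 120 × 2.2609 = 536.31 ms.

536 ms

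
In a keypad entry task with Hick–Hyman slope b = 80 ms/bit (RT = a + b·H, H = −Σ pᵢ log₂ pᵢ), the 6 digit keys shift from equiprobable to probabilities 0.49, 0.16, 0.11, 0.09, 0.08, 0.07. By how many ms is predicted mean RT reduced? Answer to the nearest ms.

Equiprobable entropy H₀ = log₂ 6 = 2.5850 bits.
Skewed entropy H = −Σ pᵢ log₂ pᵢ = 2.1503 bits.
ΔRT = b·(H₀ − H) = 80 × 0.4347 = 34.77 ms.

35 ms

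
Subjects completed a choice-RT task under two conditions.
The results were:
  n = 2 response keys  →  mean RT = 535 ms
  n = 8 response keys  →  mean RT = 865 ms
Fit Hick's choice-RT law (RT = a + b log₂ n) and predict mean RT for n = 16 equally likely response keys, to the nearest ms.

RT is linear in log₂ n, so two points fix the line:
  b = (865 − 535) / (log₂ 8 − log₂ 2) = 330 / (3 − 1) = 165 ms/bit
  a = 535 − 165 × 1 = 370 ms
Then RT(16) = 370 + 165 × log₂ 16 = 370 + 165 × 4 ≈ 1030.000 ms.

1030 ms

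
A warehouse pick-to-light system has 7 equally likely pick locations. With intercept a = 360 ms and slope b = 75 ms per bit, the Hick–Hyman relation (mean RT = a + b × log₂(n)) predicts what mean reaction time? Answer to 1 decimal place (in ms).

570.6 ms

log₂(7) = 2.8074 bits, so RT = 360 + 75 × 2.8074 ≈ 570.552 ms.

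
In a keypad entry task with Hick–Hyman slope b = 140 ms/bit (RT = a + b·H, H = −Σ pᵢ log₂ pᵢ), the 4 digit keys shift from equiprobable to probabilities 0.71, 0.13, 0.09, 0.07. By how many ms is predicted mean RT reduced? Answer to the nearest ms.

Equiprobable entropy H₀ = log₂ 4 = 2.0000 bits.
Skewed entropy H = −Σ pᵢ log₂ pᵢ = 1.3147 bits.
ΔRT = b·(H₀ − H) = 140 × 0.6853 = 95.95 ms.

96 ms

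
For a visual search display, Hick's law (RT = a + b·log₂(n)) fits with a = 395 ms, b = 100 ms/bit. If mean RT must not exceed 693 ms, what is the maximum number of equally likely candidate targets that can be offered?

Information budget: (693 − 395)/100 = 2.9800 bits, so n ≤ 2^2.9800 = 7.890 → at most 7.

7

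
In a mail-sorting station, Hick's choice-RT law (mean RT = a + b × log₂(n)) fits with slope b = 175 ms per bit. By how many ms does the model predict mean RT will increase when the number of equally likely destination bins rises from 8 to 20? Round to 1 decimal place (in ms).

The intercept a cancels: ΔRT = b·(log₂ n₂ − log₂ n₁) = b·log₂(n₂/n₁).
log₂(20) − log₂(8) = 4.3219 − 3 = 1.3219.
ΔRT = 175 × 1.3219 = 231.337 ms.

231.3 ms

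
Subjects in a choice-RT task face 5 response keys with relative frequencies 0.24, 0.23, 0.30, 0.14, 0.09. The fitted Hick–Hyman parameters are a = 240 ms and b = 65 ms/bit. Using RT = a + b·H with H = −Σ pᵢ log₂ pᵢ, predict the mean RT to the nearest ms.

Entropy contributions −pᵢ log₂ pᵢ: 0.4941, 0.4877, 0.5211, 0.3971, 0.3127; sum H = 2.2127 bits.
RT = a + bH = 240 + 65·2.2127 = 383.82 ms.

384 ms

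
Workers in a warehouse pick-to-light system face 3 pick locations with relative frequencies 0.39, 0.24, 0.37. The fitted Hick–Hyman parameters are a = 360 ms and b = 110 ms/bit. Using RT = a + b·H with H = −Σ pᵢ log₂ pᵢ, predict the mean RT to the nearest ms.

Entropy contributions −pᵢ log₂ pᵢ: 0.5298, 0.4941, 0.5307; sum H = 1.5547 bits.
RT = a + bH = 360 + 110·1.5547 = 531.01 ms.

531 ms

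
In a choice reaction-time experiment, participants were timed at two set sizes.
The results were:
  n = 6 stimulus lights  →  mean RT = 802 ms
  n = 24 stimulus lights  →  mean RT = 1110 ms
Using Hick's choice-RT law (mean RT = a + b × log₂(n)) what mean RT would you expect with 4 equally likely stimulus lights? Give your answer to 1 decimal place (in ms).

711.9 ms

With log₂ n on the abscissa the relation is linear; from the two conditions:
  b = (1110 − 802) / (log₂ 24 − log₂ 6) = 308 / (4.5850 − 2.5850) = 154.000 ms/bit
  a = 802 − 154.000 × 2.5850 = 403.916 ms
Then RT(4) = 403.916 + 154.000 × log₂ 4 = 403.916 + 154.000 × 2 ≈ 711.916 ms.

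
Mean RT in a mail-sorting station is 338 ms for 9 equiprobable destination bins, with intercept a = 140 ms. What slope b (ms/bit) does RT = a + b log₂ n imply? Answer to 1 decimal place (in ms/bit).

62.5 ms/bit

b = (338 − 140) / log₂(9) = 198 / 3.1699 = 62.462 ms/bit.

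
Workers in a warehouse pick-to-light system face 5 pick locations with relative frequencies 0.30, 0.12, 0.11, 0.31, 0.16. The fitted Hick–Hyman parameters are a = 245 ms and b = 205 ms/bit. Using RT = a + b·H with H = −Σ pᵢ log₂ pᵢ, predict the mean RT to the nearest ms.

H = 0.30·log₂(1/0.30) + 0.12·log₂(1/0.12) + 0.11·log₂(1/0.11) + 0.31·log₂(1/0.31) + 0.16·log₂(1/0.16) = 2.1853 bits.
RT = 245 + 205 × 2.1853 = 692.98 ms.

693 ms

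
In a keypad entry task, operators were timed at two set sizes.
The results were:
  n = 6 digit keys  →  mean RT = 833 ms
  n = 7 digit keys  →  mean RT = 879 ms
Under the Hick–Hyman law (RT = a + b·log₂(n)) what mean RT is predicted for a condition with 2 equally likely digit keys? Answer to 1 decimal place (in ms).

Fit slope and intercept:
  b = (879 − 833) / (log₂ 7 − log₂ 6) = 46 / (2.8074 − 2.5850) = 206.842 ms/bit
  a = 833 − 206.842 × 2.5850 = 298.322 ms
Then RT(2) = 298.322 + 206.842 × log₂ 2 = 298.322 + 206.842 × 1 ≈ 505.164 ms.

505.2 ms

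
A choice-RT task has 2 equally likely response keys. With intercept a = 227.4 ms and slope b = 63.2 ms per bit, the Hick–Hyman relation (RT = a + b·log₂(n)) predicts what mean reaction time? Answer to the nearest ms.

291 ms

log₂(2) = 1 bits, so RT = 227.4 + 63.2 × 1 ≈ 290.600 ms.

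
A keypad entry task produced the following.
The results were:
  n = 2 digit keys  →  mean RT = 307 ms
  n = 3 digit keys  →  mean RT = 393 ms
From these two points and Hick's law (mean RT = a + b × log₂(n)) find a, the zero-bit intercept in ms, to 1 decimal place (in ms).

b = (RT₂ − RT₁)/(log₂ n₂ − log₂ n₁) = (393 − 307)/(1.5850 − 1) = 147.018 ms/bit.
a = RT₁ − b·log₂ n₁ = 307 − 147.018 × 1 = 159.982 ms.

160.0 ms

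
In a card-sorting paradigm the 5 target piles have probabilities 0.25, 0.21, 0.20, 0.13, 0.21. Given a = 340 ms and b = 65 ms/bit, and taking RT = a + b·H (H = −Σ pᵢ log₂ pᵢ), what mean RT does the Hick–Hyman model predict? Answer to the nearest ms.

Entropy contributions −pᵢ log₂ pᵢ: 0.5000, 0.4728, 0.4644, 0.3826, 0.4728; sum H = 2.2927 bits.
RT = a + bH = 340 + 65·2.2927 = 489.02 ms.

489 ms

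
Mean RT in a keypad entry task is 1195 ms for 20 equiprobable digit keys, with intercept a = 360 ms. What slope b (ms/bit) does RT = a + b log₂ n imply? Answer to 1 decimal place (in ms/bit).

20 alternatives carry log₂ 20 = 4.3219 bits; the choice cost is 1195 − 360 = 835 ms, so b = 835/4.3219 = 193.201 ms/bit.

193.2 ms/bit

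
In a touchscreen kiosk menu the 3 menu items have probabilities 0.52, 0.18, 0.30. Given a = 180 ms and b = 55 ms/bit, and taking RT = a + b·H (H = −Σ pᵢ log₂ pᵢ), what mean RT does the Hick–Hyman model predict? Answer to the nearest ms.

Entropy contributions −pᵢ log₂ pᵢ: 0.4906, 0.4453, 0.5211; sum H = 1.4570 bits.
RT = a + bH = 180 + 55·1.4570 = 260.13 ms.

260 ms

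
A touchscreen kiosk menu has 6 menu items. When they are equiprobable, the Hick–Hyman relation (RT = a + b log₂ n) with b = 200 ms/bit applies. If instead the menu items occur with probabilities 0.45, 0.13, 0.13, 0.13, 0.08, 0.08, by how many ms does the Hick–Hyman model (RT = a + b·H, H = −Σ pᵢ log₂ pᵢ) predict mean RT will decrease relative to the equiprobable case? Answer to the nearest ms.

67 ms

Equiprobable entropy H₀ = log₂ 6 = 2.5850 bits.
Skewed entropy H = −Σ pᵢ log₂ pᵢ = 2.2494 bits.
ΔRT = b·(H₀ − H) = 200 × 0.3356 = 67.12 ms.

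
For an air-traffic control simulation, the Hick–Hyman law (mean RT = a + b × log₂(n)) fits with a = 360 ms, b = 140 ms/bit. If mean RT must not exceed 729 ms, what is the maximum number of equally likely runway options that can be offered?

6

140·log₂ n ≤ 729 − 360 = 369, giving log₂ n ≤ 2.6357 and n ≤ 6.215. The largest whole number is 6.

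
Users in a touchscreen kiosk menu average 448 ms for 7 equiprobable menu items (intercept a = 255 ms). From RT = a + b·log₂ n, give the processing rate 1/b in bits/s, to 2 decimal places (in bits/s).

Choice component = 448 − 255 = 193 ms over log₂(7) = 2.8074 bits.
b = 193 / 2.8074 = 68.748 ms/bit, so 1/b = 14.546 bits/s.

14.55 bits/s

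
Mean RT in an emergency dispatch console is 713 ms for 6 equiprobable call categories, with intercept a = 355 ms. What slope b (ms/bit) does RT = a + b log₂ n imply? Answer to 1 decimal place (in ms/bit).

6 alternatives carry log₂ 6 = 2.5850 bits; the choice cost is 713 − 355 = 358 ms, so b = 358/2.5850 = 138.493 ms/bit.

138.5 ms/bit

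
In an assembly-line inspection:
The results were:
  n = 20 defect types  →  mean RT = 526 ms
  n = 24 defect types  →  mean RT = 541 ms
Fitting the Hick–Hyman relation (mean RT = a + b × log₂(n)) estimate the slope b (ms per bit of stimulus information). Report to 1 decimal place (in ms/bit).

The slope on a log₂ axis is (541 − 526) / (4.5850 − 4.3219) = 57.027 ms/bit.

57.0 ms/bit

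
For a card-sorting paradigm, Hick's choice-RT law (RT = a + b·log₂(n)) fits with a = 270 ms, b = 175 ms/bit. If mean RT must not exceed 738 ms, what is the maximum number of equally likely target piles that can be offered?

Information budget: (738 − 270)/175 = 2.6743 bits, so n ≤ 2^2.6743 = 6.383 → at most 6.

6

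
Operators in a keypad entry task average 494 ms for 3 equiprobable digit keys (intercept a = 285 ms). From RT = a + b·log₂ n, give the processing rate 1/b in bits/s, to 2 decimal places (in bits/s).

Choice component = 494 − 285 = 209 ms over log₂(3) = 1.5850 bits.
b = 209 / 1.5850 = 131.864 ms/bit, so 1/b = 7.584 bits/s.

7.58 bits/s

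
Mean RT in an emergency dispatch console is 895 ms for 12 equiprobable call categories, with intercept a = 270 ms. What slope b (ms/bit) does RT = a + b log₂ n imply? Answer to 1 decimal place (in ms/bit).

b = (895 − 270) / log₂(12) = 625 / 3.5850 = 174.339 ms/bit.

174.3 ms/bit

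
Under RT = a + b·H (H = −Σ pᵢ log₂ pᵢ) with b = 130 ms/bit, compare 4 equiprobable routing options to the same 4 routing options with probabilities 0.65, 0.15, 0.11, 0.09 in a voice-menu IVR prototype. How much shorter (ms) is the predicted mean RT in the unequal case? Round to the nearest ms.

The RT saving is b·ΔH. Equiprobable H₀ = log₂(4) = 2.0000 bits; with the given probabilities H = 1.4775 bits.
b·(H₀ − H) = 130 × (2.0000 − 1.4775) = 67.93 ms.

68 ms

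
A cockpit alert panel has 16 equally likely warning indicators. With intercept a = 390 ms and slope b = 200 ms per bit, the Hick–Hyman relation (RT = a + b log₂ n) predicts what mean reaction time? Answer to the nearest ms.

log₂(16) = 4 bits, so RT = 390 + 200 × 4 ≈ 1190.000 ms.

1190 ms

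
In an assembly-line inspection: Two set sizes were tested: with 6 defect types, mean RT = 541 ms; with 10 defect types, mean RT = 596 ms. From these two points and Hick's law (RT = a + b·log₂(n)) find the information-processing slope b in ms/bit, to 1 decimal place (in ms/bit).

74.6 ms/bit

b = (RT₂ − RT₁)/(log₂ n₂ − log₂ n₁) = (596 − 541)/(3.3219 − 2.5850) = 74.630 ms/bit.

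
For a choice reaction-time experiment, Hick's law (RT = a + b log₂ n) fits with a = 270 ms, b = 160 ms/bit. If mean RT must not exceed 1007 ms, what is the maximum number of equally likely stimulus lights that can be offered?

160·log₂ n ≤ 1007 − 270 = 737, giving log₂ n ≤ 4.6063 and n ≤ 24.357. The largest whole number is 24.

24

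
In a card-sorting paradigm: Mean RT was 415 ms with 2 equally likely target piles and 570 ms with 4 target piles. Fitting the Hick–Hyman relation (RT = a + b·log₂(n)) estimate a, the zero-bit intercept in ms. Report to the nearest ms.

The slope on a log₂ axis is (570 − 415) / (2 − 1) = 155 ms/bit.
a = RT₁ − b·log₂ n₁ = 415 − 155 × 1 = 260.000 ms.

260 ms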